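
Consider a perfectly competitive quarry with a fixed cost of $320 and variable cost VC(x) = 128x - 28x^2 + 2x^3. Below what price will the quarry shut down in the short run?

$30 per unit

Short-run supply begins at min AVC. From VC = 128x - 28x^2 + 2x^3, AVC = 128 - 28x + 2x^2.
dAVC/dx = -28 + 4x = 0 gives x = 7. min AVC = 128 - 28·7 + 2·7^2 = 30.
For P < $30 the firm produces nothing.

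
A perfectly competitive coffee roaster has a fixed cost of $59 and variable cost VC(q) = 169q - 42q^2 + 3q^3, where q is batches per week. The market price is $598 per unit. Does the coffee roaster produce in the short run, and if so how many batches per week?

Produce at q = 13

From TC, MC = TC'(q) = 169 - 84q + 9q^2 and AVC = VC/q = 169 - 42q + 3q^2.
AVC is minimized where dAVC/dq = -42 + 6q = 0, at q = 7; min AVC = 169 - 42·7 + 3·7^2 = $22.
Because $598 ≥ $22, revenue can cover variable cost; the firm operates.
Solving P = MC: -429 - 84q + 9q^2 = 0 ⇒ q = -11/3 or 13. On the upward-sloping branch, q* = 13.
Check: AVC at q = 13 is $130 ≤ P, so revenue covers variable cost.
Profit = P·q − TC = 598·13 − 1749 = $6025.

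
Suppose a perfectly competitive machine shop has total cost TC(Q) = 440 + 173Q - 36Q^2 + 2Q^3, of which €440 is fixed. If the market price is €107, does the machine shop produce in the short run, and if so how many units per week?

Produce at Q = 11

Strip out fixed cost: VC = 173Q - 36Q^2 + 2Q^3. Then AVC = 173 - 36Q + 2Q^2 and MC = 173 - 72Q + 6Q^2.
The AVC parabola has its vertex at Q = 36/4 = 9, where AVC = 173 - 36·9 + 2·9^2 = €11.
Because €107 ≥ €11, revenue can cover variable cost; the firm operates.
Solving P = MC: 66 - 72Q + 6Q^2 = 0 ⇒ Q = 1 or 11. On the upward-sloping branch, Q* = 11.
Check: AVC at Q = 11 is €19 ≤ P, so revenue covers variable cost.
Profit = P·Q − TC = 107·11 − 649 = €528.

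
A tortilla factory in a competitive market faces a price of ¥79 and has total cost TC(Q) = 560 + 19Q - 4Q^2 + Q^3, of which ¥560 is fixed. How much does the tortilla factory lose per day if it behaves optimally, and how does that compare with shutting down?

AVC = 19 - 4Q + Q^2; min AVC = ¥15 at Q = 2. Since P = ¥79 ≥ min AVC, the firm produces.
With MC = 19 - 8Q + 3Q^2, P = MC on the upward-sloping part at Q* = 6.
TR = 79·6 = 474. TC = 560 + 186 = 746. Profit = 474 − 746 = -¥272.
That loss of ¥272 beats the ¥560 the firm would lose by shutting down; producing recovers ¥288 of fixed cost.

Profit = -¥272 at Q = 6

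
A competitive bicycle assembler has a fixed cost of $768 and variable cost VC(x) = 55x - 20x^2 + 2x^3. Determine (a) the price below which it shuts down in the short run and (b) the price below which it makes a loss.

Shutdown price = $5; break-even price = $119

Shutdown price = min AVC. AVC = 55 - 20x + 2x^2, with vertex at x = 5 and minimum $5.
ATC = 768/x + 55 - 20x + 2x^2. Setting dATC/dx = −768/x^2 − 20 + 4x = 0 gives x = 8 (since 4·8^3 − 20·8^2 = 768).
min ATC = 768/8 + 55 − 20·8 + 2·8^2 = $119. That is the break-even price.
For $5 ≤ P < $119 the firm produces at a loss; below $5 it shuts down.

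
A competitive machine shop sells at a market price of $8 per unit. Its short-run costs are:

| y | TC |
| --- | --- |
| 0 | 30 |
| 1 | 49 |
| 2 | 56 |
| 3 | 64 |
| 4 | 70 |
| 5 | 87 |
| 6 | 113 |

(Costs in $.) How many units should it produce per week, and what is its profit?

y = 0 (shut down); profit = -$30

Tabulate TR − TC: y=0: -30; y=1: -41; y=2: -40; y=3: -40; y=4: -38; y=5: -47; y=6: -65.
Profit is highest at y = 0. Equivalently, the lowest AVC in the table is 40/4 ≈ $10 at y = 4, and P = $8 falls below it — price never covers variable cost, so the firm shuts down and loses only its fixed cost.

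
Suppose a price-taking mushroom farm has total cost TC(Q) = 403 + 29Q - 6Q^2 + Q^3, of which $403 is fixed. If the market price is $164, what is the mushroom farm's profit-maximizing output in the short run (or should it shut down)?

Strip out fixed cost: VC = 29Q - 6Q^2 + Q^3. Then AVC = 29 - 6Q + Q^2 and MC = 29 - 12Q + 3Q^2.
The AVC parabola has its vertex at Q = 6/2 = 3, where AVC = 29 - 6·3 + 3^2 = $20.
Because $164 ≥ $20, revenue can cover variable cost; the firm operates.
P = MC gives -135 - 12Q + 3Q^2 = 0, with roots -5 and 9. Take the larger (rising MC): Q* = 9.
Check: AVC at Q = 9 is $56 ≤ P, so revenue covers variable cost.
Profit = P·Q − TC = 164·9 − 907 = $569.

Produce at Q = 9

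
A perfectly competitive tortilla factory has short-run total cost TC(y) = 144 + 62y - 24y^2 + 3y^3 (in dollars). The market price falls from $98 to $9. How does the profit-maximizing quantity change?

Output falls from 6 to 0 (the firm shuts down)

MC = 62 - 48y + 9y^2; the shutdown threshold is min AVC = $14 (at y = 4).
With P = $98 above the shutdown price, P = MC gives y = 6.
At P = $9 < min AVC = $14, price no longer covers variable cost at any output, so the firm shuts down: y = 0.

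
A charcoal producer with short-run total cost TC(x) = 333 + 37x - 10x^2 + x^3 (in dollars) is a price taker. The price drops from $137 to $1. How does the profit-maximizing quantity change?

MC = 37 - 20x + 3x^2; the shutdown threshold is min AVC = $12 (at x = 5).
With P = $137 above the shutdown price, P = MC gives x = 10.
At P = $1 < min AVC = $12, price no longer covers variable cost at any output, so the firm shuts down: x = 0.

Output falls from 10 to 0 (the firm shuts down)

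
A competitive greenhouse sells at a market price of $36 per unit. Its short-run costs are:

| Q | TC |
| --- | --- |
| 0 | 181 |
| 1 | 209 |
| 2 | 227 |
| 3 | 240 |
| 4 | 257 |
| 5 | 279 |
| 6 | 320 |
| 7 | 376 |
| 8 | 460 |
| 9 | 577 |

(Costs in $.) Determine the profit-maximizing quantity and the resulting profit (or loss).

Q = 5; profit = -$99

Compute π = P·Q − TC at each output: Q=0: -181; Q=1: -173; Q=2: -155; Q=3: -132; Q=4: -113; Q=5: -99; Q=6: -104; Q=7: -124; Q=8: -172; Q=9: -253.
Profit is maximized at Q = 5. AVC there is 98/5 = $19.60 ≤ P, so producing beats shutting down (which would give -$181).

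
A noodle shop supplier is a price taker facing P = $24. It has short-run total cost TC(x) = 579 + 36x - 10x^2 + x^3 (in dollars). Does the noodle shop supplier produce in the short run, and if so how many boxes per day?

Produce at x = 6

From TC, MC = TC'(x) = 36 - 20x + 3x^2 and AVC = VC/x = 36 - 10x + x^2.
AVC is minimized where dAVC/dx = -10 + 2x = 0, at x = 5; min AVC = 36 - 10·5 + 5^2 = $11.
Since P = $24 ≥ min AVC = $11, price covers variable cost and the firm should produce.
Solving P = MC: 12 - 20x + 3x^2 = 0 ⇒ x = 2/3 or 6. On the upward-sloping branch, x* = 6.
Check: AVC at x = 6 is $12 ≤ P, so revenue covers variable cost.
Profit = P·x − TC = 24·6 − 651 = -$507, a loss, but smaller than the $579 fixed cost the firm would lose by shutting down.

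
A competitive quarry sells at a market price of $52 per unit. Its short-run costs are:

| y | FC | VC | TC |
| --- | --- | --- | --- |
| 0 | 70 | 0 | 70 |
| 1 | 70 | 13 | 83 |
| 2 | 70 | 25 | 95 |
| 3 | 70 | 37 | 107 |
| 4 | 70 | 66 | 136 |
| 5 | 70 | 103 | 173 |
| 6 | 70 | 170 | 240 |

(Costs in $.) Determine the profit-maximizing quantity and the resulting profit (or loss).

Profit at each row (π = 52y − TC): y=0: -70; y=1: -31; y=2: 9; y=3: 49; y=4: 72; y=5: 87; y=6: 72.
Profit is maximized at y = 5. AVC there is 103/5 = $20.60 ≤ P, so producing beats shutting down (which would give -$70).

y = 5; profit = $87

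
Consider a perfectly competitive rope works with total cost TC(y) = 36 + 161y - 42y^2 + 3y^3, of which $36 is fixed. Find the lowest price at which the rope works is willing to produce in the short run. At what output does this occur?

$14 per unit, at y = 7

The firm shuts down when price falls below the minimum of average variable cost. AVC = VC/y = 161 - 42y + 3y^2.
dAVC/dy = -42 + 6y = 0 gives y = 7. min AVC = 161 - 42·7 + 3·7^2 = 14.
So the shutdown price is $14.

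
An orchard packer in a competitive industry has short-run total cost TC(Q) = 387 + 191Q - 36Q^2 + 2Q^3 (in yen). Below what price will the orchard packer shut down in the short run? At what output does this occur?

Short-run supply begins at min AVC. From VC = 191Q - 36Q^2 + 2Q^3, AVC = 191 - 36Q + 2Q^2.
At the minimum of AVC, MC = AVC. MC = 191 - 72Q + 6Q^2; setting MC = AVC gives 4Q^2 - 36Q = 0, so Q = 9. min AVC = 29.
So the shutdown price is ¥29.

¥29 per unit, at Q = 9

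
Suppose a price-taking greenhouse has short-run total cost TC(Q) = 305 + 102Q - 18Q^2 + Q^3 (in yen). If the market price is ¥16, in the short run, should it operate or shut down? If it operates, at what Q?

Shut down

Variable cost is VC = 102Q - 18Q^2 + Q^3, so AVC = VC/Q = 102 - 18Q + Q^2 and MC = dTC/dQ = 102 - 36Q + 3Q^2.
AVC hits its minimum where MC = AVC, at Q = 9, giving min AVC = 102 - 18·9 + 9^2 = ¥21.
Since P = ¥16 < min AVC = ¥21, price fails to cover variable cost at any output.
Best response: produce nothing and absorb the ¥305 fixed cost.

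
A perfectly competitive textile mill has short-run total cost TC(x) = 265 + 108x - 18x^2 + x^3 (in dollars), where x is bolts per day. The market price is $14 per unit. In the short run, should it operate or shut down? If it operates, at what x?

From TC, MC = TC'(x) = 108 - 36x + 3x^2 and AVC = VC/x = 108 - 18x + x^2.
AVC is minimized where dAVC/dx = -18 + 2x = 0, at x = 9; min AVC = 108 - 18·9 + 9^2 = $27.
Since P = $14 < min AVC = $27, price fails to cover variable cost at any output.
Shutting down limits the loss to fixed cost, $265.

Shut down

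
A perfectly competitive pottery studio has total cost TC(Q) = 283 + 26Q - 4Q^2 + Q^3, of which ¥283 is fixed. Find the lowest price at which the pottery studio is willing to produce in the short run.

¥22 per unit

Short-run supply begins at min AVC. From VC = 26Q - 4Q^2 + Q^3, AVC = 26 - 4Q + Q^2.
At the minimum of AVC, MC = AVC. MC = 26 - 8Q + 3Q^2; setting MC = AVC gives 2Q^2 - 4Q = 0, so Q = 2. min AVC = 22.
For P < ¥22 the firm produces nothing.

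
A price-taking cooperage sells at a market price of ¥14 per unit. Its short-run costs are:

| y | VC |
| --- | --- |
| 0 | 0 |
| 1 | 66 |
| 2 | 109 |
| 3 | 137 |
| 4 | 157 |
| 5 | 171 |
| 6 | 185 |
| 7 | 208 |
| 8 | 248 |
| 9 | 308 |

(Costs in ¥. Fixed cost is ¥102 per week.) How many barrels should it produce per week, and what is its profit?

y = 0 (shut down); profit = -¥102

Profit at each row (π = 14y − TC): y=0: -102; y=1: -154; y=2: -183; y=3: -197; y=4: -203; y=5: -203; y=6: -203; y=7: -212; y=8: -238; y=9: -284.
Profit is highest at y = 0. Equivalently, the lowest AVC in the table is 208/7 ≈ ¥29.71 at y = 7, and P = ¥14 falls below it — price never covers variable cost, so the firm shuts down and loses only its fixed cost.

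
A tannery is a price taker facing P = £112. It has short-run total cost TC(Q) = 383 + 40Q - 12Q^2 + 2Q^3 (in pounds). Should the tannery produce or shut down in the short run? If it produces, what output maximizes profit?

Produce at Q = 6

Variable cost is VC = 40Q - 12Q^2 + 2Q^3, so AVC = VC/Q = 40 - 12Q + 2Q^2 and MC = dTC/dQ = 40 - 24Q + 6Q^2.
AVC hits its minimum where MC = AVC, at Q = 3, giving min AVC = 40 - 12·3 + 2·3^2 = £22.
Because £112 ≥ £22, revenue can cover variable cost; the firm operates.
Set P = MC: 112 = 40 - 24Q + 6Q^2 → -72 - 24Q + 6Q^2 = 0. The roots are Q = -2 and Q = 6; the profit-maximizing output is on the rising part of MC, so Q* = 6.
Check: AVC at Q = 6 is £40 ≤ P, so revenue covers variable cost.
Profit = P·Q − TC = 112·6 − 623 = £49.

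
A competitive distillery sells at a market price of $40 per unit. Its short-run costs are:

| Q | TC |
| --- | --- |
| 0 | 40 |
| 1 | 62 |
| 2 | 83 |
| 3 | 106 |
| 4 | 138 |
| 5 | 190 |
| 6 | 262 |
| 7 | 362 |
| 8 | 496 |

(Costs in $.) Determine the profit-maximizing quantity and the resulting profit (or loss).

Q = 4; profit = $22

Tabulate TR − TC: Q=0: -40; Q=1: -22; Q=2: -3; Q=3: 14; Q=4: 22; Q=5: 10; Q=6: -22; Q=7: -82; Q=8: -176.
Profit is maximized at Q = 4. AVC there is 98/4 = $24.50 ≤ P, so producing beats shutting down (which would give -$40).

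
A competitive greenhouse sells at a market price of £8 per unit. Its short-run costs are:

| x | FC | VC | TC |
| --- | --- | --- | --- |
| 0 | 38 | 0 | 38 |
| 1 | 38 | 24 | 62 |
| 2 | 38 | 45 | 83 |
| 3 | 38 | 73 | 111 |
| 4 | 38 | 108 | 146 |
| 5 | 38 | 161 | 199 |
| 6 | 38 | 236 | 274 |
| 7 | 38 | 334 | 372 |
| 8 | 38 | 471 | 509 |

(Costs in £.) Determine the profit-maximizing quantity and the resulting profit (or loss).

Compute π = P·x − TC at each output: x=0: -38; x=1: -54; x=2: -67; x=3: -87; x=4: -114; x=5: -159; x=6: -226; x=7: -316; x=8: -445.
Profit is highest at x = 0. Equivalently, the lowest AVC in the table is 45/2 ≈ £22.50 at x = 2, and P = £8 falls below it — price never covers variable cost, so the firm shuts down and loses only its fixed cost.

x = 0 (shut down); profit = -£38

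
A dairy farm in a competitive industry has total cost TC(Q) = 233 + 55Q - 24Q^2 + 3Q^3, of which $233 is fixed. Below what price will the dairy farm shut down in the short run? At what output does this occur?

$7 per unit, at Q = 4

The firm shuts down when price falls below the minimum of average variable cost. AVC = VC/Q = 55 - 24Q + 3Q^2.
At the minimum of AVC, MC = AVC. MC = 55 - 48Q + 9Q^2; setting MC = AVC gives 6Q^2 - 24Q = 0, so Q = 4. min AVC = 7.
For P < $7 the firm produces nothing.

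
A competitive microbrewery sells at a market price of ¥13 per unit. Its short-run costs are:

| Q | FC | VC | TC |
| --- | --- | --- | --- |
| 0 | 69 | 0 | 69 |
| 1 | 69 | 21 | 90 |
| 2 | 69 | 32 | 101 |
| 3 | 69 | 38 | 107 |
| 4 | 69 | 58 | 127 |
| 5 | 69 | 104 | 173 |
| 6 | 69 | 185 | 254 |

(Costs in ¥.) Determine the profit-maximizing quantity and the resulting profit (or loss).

Q = 3; profit = -¥68

Compute π = P·Q − TC at each output: Q=0: -69; Q=1: -77; Q=2: -75; Q=3: -68; Q=4: -75; Q=5: -108; Q=6: -176.
Profit is maximized at Q = 3. AVC there is 38/3 = ¥12.67 ≤ P, so producing beats shutting down (which would give -¥69).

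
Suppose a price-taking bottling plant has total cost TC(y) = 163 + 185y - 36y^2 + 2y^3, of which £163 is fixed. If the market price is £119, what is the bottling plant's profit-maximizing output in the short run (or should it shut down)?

From TC, MC = TC'(y) = 185 - 72y + 6y^2 and AVC = VC/y = 185 - 36y + 2y^2.
AVC hits its minimum where MC = AVC, at y = 9, giving min AVC = 185 - 36·9 + 2·9^2 = £23.
P = £119 exceeds min AVC = £23, so the firm stays open.
P = MC gives 66 - 72y + 6y^2 = 0, with roots 1 and 11. Take the larger (rising MC): y* = 11.
Check: AVC at y = 11 is £31 ≤ P, so revenue covers variable cost.
Profit = P·y − TC = 119·11 − 504 = £805.

Produce at y = 11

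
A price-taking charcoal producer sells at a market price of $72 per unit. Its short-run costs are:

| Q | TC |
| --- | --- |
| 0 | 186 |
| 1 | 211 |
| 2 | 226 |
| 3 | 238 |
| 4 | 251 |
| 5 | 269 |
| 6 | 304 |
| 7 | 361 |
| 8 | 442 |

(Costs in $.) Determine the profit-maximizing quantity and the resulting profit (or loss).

Profit at each row (π = 72Q − TC): Q=0: -186; Q=1: -139; Q=2: -82; Q=3: -22; Q=4: 37; Q=5: 91; Q=6: 128; Q=7: 143; Q=8: 134.
Profit is maximized at Q = 7. AVC there is 175/7 = $25 ≤ P, so producing beats shutting down (which would give -$186).

Q = 7; profit = $143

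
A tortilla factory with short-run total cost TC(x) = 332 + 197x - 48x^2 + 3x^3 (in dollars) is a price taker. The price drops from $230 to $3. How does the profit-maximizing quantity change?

MC = 197 - 96x + 9x^2; the shutdown threshold is min AVC = $5 (at x = 8).
With P = $230 above the shutdown price, P = MC gives x = 11.
At P = $3 < min AVC = $5, price no longer covers variable cost at any output, so the firm shuts down: x = 0.

Output falls from 11 to 0 (the firm shuts down)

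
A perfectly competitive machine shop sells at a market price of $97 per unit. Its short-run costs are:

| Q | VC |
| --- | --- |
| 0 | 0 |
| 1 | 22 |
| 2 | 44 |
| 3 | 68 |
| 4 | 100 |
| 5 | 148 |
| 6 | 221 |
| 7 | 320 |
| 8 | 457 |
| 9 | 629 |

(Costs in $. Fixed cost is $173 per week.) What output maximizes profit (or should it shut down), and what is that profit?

Profit at each row (π = 97Q − TC): Q=0: -173; Q=1: -98; Q=2: -23; Q=3: 50; Q=4: 115; Q=5: 164; Q=6: 188; Q=7: 186; Q=8: 146; Q=9: 71.
Profit is maximized at Q = 6. AVC there is 221/6 = $36.83 ≤ P, so producing beats shutting down (which would give -$173).

Q = 6; profit = $188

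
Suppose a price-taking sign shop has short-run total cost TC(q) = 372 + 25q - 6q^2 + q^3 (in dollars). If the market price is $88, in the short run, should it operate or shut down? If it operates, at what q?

Produce at q = 7

From TC, MC = TC'(q) = 25 - 12q + 3q^2 and AVC = VC/q = 25 - 6q + q^2.
The AVC parabola has its vertex at q = 6/2 = 3, where AVC = 25 - 6·3 + 3^2 = $16.
P = $88 exceeds min AVC = $16, so the firm stays open.
P = MC gives -63 - 12q + 3q^2 = 0, with roots -3 and 7. Take the larger (rising MC): q* = 7.
Check: AVC at q = 7 is $32 ≤ P, so revenue covers variable cost.
Profit = P·q − TC = 88·7 − 596 = $20.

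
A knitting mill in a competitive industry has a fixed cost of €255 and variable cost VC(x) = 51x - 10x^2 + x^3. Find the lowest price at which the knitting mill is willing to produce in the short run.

The shutdown price is the minimum of AVC. VC = 51x - 10x^2 + x^3, so AVC = 51 - 10x + x^2.
dAVC/dx = -10 + 2x = 0 gives x = 5. min AVC = 51 - 10·5 + 5^2 = 26.
For P < €26 the firm produces nothing.

€26 per unit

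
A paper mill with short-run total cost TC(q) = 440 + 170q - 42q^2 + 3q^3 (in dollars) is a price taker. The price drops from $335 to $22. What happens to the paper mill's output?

MC = 170 - 84q + 9q^2; the shutdown threshold is min AVC = $23 (at q = 7).
With P = $335 above the shutdown price, P = MC gives q = 11.
At P = $22 < min AVC = $23, price no longer covers variable cost at any output, so the firm shuts down: q = 0.

Output falls from 11 to 0 (the firm shuts down)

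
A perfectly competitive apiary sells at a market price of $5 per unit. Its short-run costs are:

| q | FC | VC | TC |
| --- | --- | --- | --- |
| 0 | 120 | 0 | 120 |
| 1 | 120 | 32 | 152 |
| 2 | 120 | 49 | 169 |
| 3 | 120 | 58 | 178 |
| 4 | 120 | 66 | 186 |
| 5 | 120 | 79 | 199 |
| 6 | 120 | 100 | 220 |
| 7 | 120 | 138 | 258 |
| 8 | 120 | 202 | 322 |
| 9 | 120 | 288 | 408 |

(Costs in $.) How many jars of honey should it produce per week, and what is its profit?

Compute π = P·q − TC at each output: q=0: -120; q=1: -147; q=2: -159; q=3: -163; q=4: -166; q=5: -174; q=6: -190; q=7: -223; q=8: -282; q=9: -363.
Profit is highest at q = 0. Equivalently, the lowest AVC in the table is 79/5 ≈ $15.80 at q = 5, and P = $5 falls below it — price never covers variable cost, so the firm shuts down and loses only its fixed cost.

q = 0 (shut down); profit = -$120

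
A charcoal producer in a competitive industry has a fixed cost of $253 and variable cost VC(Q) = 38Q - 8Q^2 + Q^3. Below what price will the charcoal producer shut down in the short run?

Short-run supply begins at min AVC. From VC = 38Q - 8Q^2 + Q^3, AVC = 38 - 8Q + Q^2.
At the minimum of AVC, MC = AVC. MC = 38 - 16Q + 3Q^2; setting MC = AVC gives 2Q^2 - 8Q = 0, so Q = 4. min AVC = 22.
So the shutdown price is $22.

$22 per unit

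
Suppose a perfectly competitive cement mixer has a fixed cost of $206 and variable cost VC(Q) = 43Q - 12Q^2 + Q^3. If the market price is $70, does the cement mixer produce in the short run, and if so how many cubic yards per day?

Produce at Q = 9

Strip out fixed cost: VC = 43Q - 12Q^2 + Q^3. Then AVC = 43 - 12Q + Q^2 and MC = 43 - 24Q + 3Q^2.
AVC hits its minimum where MC = AVC, at Q = 6, giving min AVC = 43 - 12·6 + 6^2 = $7.
P = $70 exceeds min AVC = $7, so the firm stays open.
P = MC gives -27 - 24Q + 3Q^2 = 0, with roots -1 and 9. Take the larger (rising MC): Q* = 9.
Check: AVC at Q = 9 is $16 ≤ P, so revenue covers variable cost.
Profit = P·Q − TC = 70·9 − 350 = $280.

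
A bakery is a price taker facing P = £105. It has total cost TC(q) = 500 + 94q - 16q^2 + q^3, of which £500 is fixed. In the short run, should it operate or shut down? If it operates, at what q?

From TC, MC = TC'(q) = 94 - 32q + 3q^2 and AVC = VC/q = 94 - 16q + q^2.
The AVC parabola has its vertex at q = 16/2 = 8, where AVC = 94 - 16·8 + 8^2 = £30.
Because £105 ≥ £30, revenue can cover variable cost; the firm operates.
P = MC gives -11 - 32q + 3q^2 = 0, with roots -1/3 and 11. Take the larger (rising MC): q* = 11.
Check: AVC at q = 11 is £39 ≤ P, so revenue covers variable cost.
Profit = P·q − TC = 105·11 − 929 = £226.

Produce at q = 11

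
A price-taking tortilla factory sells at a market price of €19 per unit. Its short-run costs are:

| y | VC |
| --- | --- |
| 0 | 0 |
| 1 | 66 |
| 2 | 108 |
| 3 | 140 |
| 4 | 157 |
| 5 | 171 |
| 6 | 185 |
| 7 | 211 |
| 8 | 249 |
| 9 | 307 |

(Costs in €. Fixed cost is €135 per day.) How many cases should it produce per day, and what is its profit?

y = 0 (shut down); profit = -€135

Compute π = P·y − TC at each output: y=0: -135; y=1: -182; y=2: -205; y=3: -218; y=4: -216; y=5: -211; y=6: -206; y=7: -213; y=8: -232; y=9: -271.
Profit is highest at y = 0. Equivalently, the lowest AVC in the table is 211/7 ≈ €30.14 at y = 7, and P = €19 falls below it — price never covers variable cost, so the firm shuts down and loses only its fixed cost.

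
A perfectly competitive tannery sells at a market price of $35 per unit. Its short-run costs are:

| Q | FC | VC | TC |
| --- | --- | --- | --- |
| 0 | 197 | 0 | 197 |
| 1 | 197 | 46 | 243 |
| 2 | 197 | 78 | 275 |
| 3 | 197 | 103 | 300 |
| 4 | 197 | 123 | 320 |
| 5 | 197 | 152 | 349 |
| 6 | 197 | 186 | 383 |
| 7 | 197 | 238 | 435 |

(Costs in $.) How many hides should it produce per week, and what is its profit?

Profit at each row (π = 35Q − TC): Q=0: -197; Q=1: -208; Q=2: -205; Q=3: -195; Q=4: -180; Q=5: -174; Q=6: -173; Q=7: -190.
Profit is maximized at Q = 6. AVC there is 186/6 = $31 ≤ P, so producing beats shutting down (which would give -$197).

Q = 6; profit = -$173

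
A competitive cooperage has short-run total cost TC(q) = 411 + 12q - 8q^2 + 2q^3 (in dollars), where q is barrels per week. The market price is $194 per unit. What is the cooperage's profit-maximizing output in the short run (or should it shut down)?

Produce at q = 7

Variable cost is VC = 12q - 8q^2 + 2q^3, so AVC = VC/q = 12 - 8q + 2q^2 and MC = dTC/dq = 12 - 16q + 6q^2.
AVC hits its minimum where MC = AVC, at q = 2, giving min AVC = 12 - 8·2 + 2·2^2 = $4.
Since P = $194 ≥ min AVC = $4, price covers variable cost and the firm should produce.
Set P = MC: 194 = 12 - 16q + 6q^2 → -182 - 16q + 6q^2 = 0. The roots are q = -13/3 and q = 7; the profit-maximizing output is on the rising part of MC, so q* = 7.
Check: AVC at q = 7 is $54 ≤ P, so revenue covers variable cost.
Profit = P·q − TC = 194·7 − 789 = $569.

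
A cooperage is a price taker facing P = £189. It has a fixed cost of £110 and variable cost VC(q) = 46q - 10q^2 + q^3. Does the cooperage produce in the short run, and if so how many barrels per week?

Produce at q = 11

Variable cost is VC = 46q - 10q^2 + q^3, so AVC = VC/q = 46 - 10q + q^2 and MC = dTC/dq = 46 - 20q + 3q^2.
AVC hits its minimum where MC = AVC, at q = 5, giving min AVC = 46 - 10·5 + 5^2 = £21.
P = £189 exceeds min AVC = £21, so the firm stays open.
Set P = MC: 189 = 46 - 20q + 3q^2 → -143 - 20q + 3q^2 = 0. The roots are q = -13/3 and q = 11; the profit-maximizing output is on the rising part of MC, so q* = 11.
Check: AVC at q = 11 is £57 ≤ P, so revenue covers variable cost.
Profit = P·q − TC = 189·11 − 737 = £1342.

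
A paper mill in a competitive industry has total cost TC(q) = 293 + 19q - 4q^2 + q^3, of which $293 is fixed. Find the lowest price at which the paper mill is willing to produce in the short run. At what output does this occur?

$15 per unit, at q = 2

The shutdown price is the minimum of AVC. VC = 19q - 4q^2 + q^3, so AVC = 19 - 4q + q^2.
At the minimum of AVC, MC = AVC. MC = 19 - 8q + 3q^2; setting MC = AVC gives 2q^2 - 4q = 0, so q = 2. min AVC = 15.
So the shutdown price is $15.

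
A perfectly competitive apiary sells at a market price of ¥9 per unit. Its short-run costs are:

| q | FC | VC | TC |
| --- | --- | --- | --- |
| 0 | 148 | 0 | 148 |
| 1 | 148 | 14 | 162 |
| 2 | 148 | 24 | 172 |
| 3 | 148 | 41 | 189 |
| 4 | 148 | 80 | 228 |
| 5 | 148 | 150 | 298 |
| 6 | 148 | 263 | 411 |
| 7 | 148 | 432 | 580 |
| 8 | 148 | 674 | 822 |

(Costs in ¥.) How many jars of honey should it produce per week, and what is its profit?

Profit at each row (π = 9q − TC): q=0: -148; q=1: -153; q=2: -154; q=3: -162; q=4: -192; q=5: -253; q=6: -357; q=7: -517; q=8: -750.
Profit is highest at q = 0. Equivalently, the lowest AVC in the table is 24/2 ≈ ¥12 at q = 2, and P = ¥9 falls below it — price never covers variable cost, so the firm shuts down and loses only its fixed cost.

q = 0 (shut down); profit = -¥148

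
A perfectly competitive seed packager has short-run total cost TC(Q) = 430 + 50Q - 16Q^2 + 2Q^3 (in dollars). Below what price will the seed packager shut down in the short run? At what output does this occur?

$18 per unit, at Q = 4

Short-run supply begins at min AVC. From VC = 50Q - 16Q^2 + 2Q^3, AVC = 50 - 16Q + 2Q^2.
dAVC/dQ = -16 + 4Q = 0 gives Q = 4. min AVC = 50 - 16·4 + 2·4^2 = 18.
So the shutdown price is $18.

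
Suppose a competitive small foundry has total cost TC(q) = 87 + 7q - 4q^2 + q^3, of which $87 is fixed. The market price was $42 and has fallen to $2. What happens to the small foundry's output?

Output falls from 5 to 0 (the firm shuts down)

MC = 7 - 8q + 3q^2; the shutdown threshold is min AVC = $3 (at q = 2).
At P = $42 ≥ min AVC, set P = MC on the rising branch: q = 5.
At P = $2 < min AVC = $3, price no longer covers variable cost at any output, so the firm shuts down: q = 0.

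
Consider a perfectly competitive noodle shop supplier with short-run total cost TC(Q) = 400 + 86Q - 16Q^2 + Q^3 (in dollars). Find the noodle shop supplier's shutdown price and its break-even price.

Shutdown price = $22; break-even price = $66

Shutdown price = min AVC. AVC = 86 - 16Q + Q^2, with vertex at Q = 8 and minimum $22.
ATC = 400/Q + 86 - 16Q + Q^2. Setting dATC/dQ = −400/Q^2 − 16 + 2Q = 0 gives Q = 10 (since 2·10^3 − 16·10^2 = 400).
min ATC = 400/10 + 86 − 16·10 + 10^2 = $66. That is the break-even price.
Between these two prices the firm operates at a loss; above $66 it earns a profit.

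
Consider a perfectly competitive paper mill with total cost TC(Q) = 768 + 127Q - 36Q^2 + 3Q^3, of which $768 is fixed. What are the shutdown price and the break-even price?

Shutdown price = min AVC. AVC = 127 - 36Q + 3Q^2, with vertex at Q = 6 and minimum $19.
ATC = 768/Q + 127 - 36Q + 3Q^2. Setting dATC/dQ = −768/Q^2 − 36 + 6Q = 0 gives Q = 8 (since 6·8^3 − 36·8^2 = 768).
min ATC = 768/8 + 127 − 36·8 + 3·8^2 = $127. That is the break-even price.
For $19 ≤ P < $127 the firm produces at a loss; below $19 it shuts down.

Shutdown price = $19; break-even price = $127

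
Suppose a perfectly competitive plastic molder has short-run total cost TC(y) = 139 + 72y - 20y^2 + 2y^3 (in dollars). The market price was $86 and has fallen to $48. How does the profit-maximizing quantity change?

Output falls from 7 to 6

AVC = 72 - 20y + 2y^2, minimized at y = 5 where min AVC = $22. MC = 72 - 40y + 6y^2.
At P = $86 ≥ min AVC, set P = MC on the rising branch: y = 7.
At P = $48 ≥ min AVC, set P = MC: y = 6. The firm stays open but cuts output.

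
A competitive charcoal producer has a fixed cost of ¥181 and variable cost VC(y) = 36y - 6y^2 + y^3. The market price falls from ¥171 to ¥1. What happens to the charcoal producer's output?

Output falls from 9 to 0 (the firm shuts down)

MC = 36 - 12y + 3y^2; the shutdown threshold is min AVC = ¥27 (at y = 3).
With P = ¥171 above the shutdown price, P = MC gives y = 9.
At P = ¥1 < min AVC = ¥27, price no longer covers variable cost at any output, so the firm shuts down: y = 0.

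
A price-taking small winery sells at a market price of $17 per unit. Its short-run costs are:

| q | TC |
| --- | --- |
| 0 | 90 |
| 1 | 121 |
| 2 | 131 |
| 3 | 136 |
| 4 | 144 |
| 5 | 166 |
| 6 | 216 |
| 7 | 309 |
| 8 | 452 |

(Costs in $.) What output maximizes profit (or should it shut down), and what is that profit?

Profit at each row (π = 17q − TC): q=0: -90; q=1: -104; q=2: -97; q=3: -85; q=4: -76; q=5: -81; q=6: -114; q=7: -190; q=8: -316.
Profit is maximized at q = 4. AVC there is 54/4 = $13.50 ≤ P, so producing beats shutting down (which would give -$90).

q = 4; profit = -$76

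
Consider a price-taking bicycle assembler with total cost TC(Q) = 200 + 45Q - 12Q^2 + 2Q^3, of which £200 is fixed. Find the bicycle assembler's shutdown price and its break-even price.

AVC = 45 - 12Q + 2Q^2; minimized at Q = 3, giving min AVC = £27. That is the shutdown price.
ATC = 200/Q + 45 - 12Q + 2Q^2. Setting dATC/dQ = −200/Q^2 − 12 + 4Q = 0 gives Q = 5 (since 4·5^3 − 12·5^2 = 200).
min ATC = 200/5 + 45 − 12·5 + 2·5^2 = £75. That is the break-even price.
Between these two prices the firm operates at a loss; above £75 it earns a profit.

Shutdown price = £27; break-even price = £75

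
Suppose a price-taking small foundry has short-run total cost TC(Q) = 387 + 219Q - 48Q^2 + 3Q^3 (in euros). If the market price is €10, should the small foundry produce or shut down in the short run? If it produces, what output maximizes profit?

Shut down

Variable cost is VC = 219Q - 48Q^2 + 3Q^3, so AVC = VC/Q = 219 - 48Q + 3Q^2 and MC = dTC/dQ = 219 - 96Q + 9Q^2.
The AVC parabola has its vertex at Q = 48/6 = 8, where AVC = 219 - 48·8 + 3·8^2 = €27.
P = €10 lies below min AVC = €27; no output level covers variable cost.
The firm minimizes its loss by shutting down and losing only its fixed cost of €387.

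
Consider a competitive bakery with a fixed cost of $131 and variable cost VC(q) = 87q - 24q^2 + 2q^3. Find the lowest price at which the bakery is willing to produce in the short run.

The shutdown price is the minimum of AVC. VC = 87q - 24q^2 + 2q^3, so AVC = 87 - 24q + 2q^2.
At the minimum of AVC, MC = AVC. MC = 87 - 48q + 6q^2; setting MC = AVC gives 4q^2 - 24q = 0, so q = 6. min AVC = 15.
So the shutdown price is $15.

$15 per unit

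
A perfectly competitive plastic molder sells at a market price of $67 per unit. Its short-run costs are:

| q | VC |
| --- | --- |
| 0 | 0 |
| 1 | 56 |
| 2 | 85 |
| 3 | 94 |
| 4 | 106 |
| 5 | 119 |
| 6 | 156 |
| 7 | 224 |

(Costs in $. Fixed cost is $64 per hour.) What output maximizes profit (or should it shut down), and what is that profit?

q = 6; profit = $182

Compute π = P·q − TC at each output: q=0: -64; q=1: -53; q=2: -15; q=3: 43; q=4: 98; q=5: 152; q=6: 182; q=7: 181.
Profit is maximized at q = 6. AVC there is 156/6 = $26 ≤ P, so producing beats shutting down (which would give -$64).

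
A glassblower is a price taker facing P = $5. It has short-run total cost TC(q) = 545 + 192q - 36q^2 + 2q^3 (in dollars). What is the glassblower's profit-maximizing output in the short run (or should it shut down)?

Shut down

Variable cost is VC = 192q - 36q^2 + 2q^3, so AVC = VC/q = 192 - 36q + 2q^2 and MC = dTC/dq = 192 - 72q + 6q^2.
AVC hits its minimum where MC = AVC, at q = 9, giving min AVC = 192 - 36·9 + 2·9^2 = $30.
P = $5 lies below min AVC = $30; no output level covers variable cost.
The firm minimizes its loss by shutting down and losing only its fixed cost of $545.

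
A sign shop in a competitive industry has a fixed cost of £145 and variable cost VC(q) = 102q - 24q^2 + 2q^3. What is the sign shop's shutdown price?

Short-run supply begins at min AVC. From VC = 102q - 24q^2 + 2q^3, AVC = 102 - 24q + 2q^2.
At the minimum of AVC, MC = AVC. MC = 102 - 48q + 6q^2; setting MC = AVC gives 4q^2 - 24q = 0, so q = 6. min AVC = 30.
For P < £30 the firm produces nothing.

£30 per unit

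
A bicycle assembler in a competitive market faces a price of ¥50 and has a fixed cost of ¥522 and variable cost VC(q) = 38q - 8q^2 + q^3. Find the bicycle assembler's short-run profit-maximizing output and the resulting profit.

Profit = -¥378 at q = 6

AVC = 38 - 8q + q^2; min AVC = ¥22 at q = 4. Since P = ¥50 ≥ min AVC, the firm produces.
MC = 38 - 16q + 3q^2. Setting P = MC and taking the root on the rising branch gives q* = 6.
TR = 50·6 = 300. TC = 522 + 156 = 678. Profit = 300 − 678 = -¥378.
That loss of ¥378 beats the ¥522 the firm would lose by shutting down; producing recovers ¥144 of fixed cost.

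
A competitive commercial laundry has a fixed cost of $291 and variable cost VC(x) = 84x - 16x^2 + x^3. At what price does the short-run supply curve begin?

The shutdown price is the minimum of AVC. VC = 84x - 16x^2 + x^3, so AVC = 84 - 16x + x^2.
At the minimum of AVC, MC = AVC. MC = 84 - 32x + 3x^2; setting MC = AVC gives 2x^2 - 16x = 0, so x = 8. min AVC = 20.
For P < $20 the firm produces nothing.

$20 per unit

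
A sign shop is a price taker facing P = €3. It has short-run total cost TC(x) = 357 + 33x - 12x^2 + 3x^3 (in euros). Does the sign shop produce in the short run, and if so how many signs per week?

Shut down

Strip out fixed cost: VC = 33x - 12x^2 + 3x^3. Then AVC = 33 - 12x + 3x^2 and MC = 33 - 24x + 9x^2.
The AVC parabola has its vertex at x = 12/6 = 2, where AVC = 33 - 12·2 + 3·2^2 = €21.
With P < min AVC (€3 < €21), every unit sold adds to the loss.
Best response: produce nothing and absorb the €357 fixed cost.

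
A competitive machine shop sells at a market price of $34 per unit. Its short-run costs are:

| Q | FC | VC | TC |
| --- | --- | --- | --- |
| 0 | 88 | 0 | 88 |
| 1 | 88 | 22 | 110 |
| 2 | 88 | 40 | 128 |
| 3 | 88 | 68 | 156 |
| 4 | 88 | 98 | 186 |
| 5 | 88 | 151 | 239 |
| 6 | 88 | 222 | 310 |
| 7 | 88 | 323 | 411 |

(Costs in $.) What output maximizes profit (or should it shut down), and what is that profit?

Q = 4; profit = -$50

Tabulate TR − TC: Q=0: -88; Q=1: -76; Q=2: -60; Q=3: -54; Q=4: -50; Q=5: -69; Q=6: -106; Q=7: -173.
Profit is maximized at Q = 4. AVC there is 98/4 = $24.50 ≤ P, so producing beats shutting down (which would give -$88).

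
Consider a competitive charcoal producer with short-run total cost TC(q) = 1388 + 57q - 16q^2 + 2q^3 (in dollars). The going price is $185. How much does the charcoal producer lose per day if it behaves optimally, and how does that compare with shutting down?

Profit = -$364 at q = 8

AVC = 57 - 16q + 2q^2 has its minimum $25 at q = 4; price $185 clears that bar, so the firm operates.
MC = 57 - 32q + 6q^2. Setting P = MC and taking the root on the rising branch gives q* = 8.
TR = 185·8 = 1480. TC = 1388 + 456 = 1844. Profit = 1480 − 1844 = -$364.
By producing, the firm covers all variable cost plus $1024 of fixed cost; shutting down would lose the full $1388.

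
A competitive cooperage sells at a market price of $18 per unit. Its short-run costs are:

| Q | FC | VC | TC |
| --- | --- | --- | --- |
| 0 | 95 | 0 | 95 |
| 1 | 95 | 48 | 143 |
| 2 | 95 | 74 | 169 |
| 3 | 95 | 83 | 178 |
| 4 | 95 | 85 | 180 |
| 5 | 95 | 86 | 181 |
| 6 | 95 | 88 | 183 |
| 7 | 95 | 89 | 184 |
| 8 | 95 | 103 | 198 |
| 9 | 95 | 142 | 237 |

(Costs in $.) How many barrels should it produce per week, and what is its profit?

Q = 8; profit = -$54

Compute π = P·Q − TC at each output: Q=0: -95; Q=1: -125; Q=2: -133; Q=3: -124; Q=4: -108; Q=5: -91; Q=6: -75; Q=7: -58; Q=8: -54; Q=9: -75.
Profit is maximized at Q = 8. AVC there is 103/8 = $12.88 ≤ P, so producing beats shutting down (which would give -$95).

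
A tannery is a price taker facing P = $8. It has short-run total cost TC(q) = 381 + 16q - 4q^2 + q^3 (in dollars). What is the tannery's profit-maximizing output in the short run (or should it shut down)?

Shut down

Variable cost is VC = 16q - 4q^2 + q^3, so AVC = VC/q = 16 - 4q + q^2 and MC = dTC/dq = 16 - 8q + 3q^2.
The AVC parabola has its vertex at q = 4/2 = 2, where AVC = 16 - 4·2 + 2^2 = $12.
Since P = $8 < min AVC = $12, price fails to cover variable cost at any output.
Best response: produce nothing and absorb the $381 fixed cost.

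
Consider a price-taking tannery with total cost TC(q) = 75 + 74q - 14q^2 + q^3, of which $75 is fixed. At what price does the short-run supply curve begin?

$25 per unit

Short-run supply begins at min AVC. From VC = 74q - 14q^2 + q^3, AVC = 74 - 14q + q^2.
At the minimum of AVC, MC = AVC. MC = 74 - 28q + 3q^2; setting MC = AVC gives 2q^2 - 14q = 0, so q = 7. min AVC = 25.
For P < $25 the firm produces nothing.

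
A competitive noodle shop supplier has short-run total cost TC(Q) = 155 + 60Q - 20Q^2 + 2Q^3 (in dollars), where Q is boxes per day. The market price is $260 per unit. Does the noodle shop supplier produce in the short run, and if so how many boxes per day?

Strip out fixed cost: VC = 60Q - 20Q^2 + 2Q^3. Then AVC = 60 - 20Q + 2Q^2 and MC = 60 - 40Q + 6Q^2.
AVC hits its minimum where MC = AVC, at Q = 5, giving min AVC = 60 - 20·5 + 2·5^2 = $10.
Because $260 ≥ $10, revenue can cover variable cost; the firm operates.
Set P = MC: 260 = 60 - 40Q + 6Q^2 → -200 - 40Q + 6Q^2 = 0. The roots are Q = -10/3 and Q = 10; the profit-maximizing output is on the rising part of MC, so Q* = 10.
Check: AVC at Q = 10 is $60 ≤ P, so revenue covers variable cost.
Profit = P·Q − TC = 260·10 − 755 = $1845.

Produce at Q = 10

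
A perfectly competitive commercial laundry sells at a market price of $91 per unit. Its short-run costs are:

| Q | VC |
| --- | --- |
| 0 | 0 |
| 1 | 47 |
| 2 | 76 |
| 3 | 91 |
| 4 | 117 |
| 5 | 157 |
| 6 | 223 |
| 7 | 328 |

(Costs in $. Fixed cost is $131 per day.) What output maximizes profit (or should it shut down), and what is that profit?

Profit at each row (π = 91Q − TC): Q=0: -131; Q=1: -87; Q=2: -25; Q=3: 51; Q=4: 116; Q=5: 167; Q=6: 192; Q=7: 178.
Profit is maximized at Q = 6. AVC there is 223/6 = $37.17 ≤ P, so producing beats shutting down (which would give -$131).

Q = 6; profit = $192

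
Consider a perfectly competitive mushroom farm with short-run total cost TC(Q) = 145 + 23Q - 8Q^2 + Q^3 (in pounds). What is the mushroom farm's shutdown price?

£7 per unit

The firm shuts down when price falls below the minimum of average variable cost. AVC = VC/Q = 23 - 8Q + Q^2.
At the minimum of AVC, MC = AVC. MC = 23 - 16Q + 3Q^2; setting MC = AVC gives 2Q^2 - 8Q = 0, so Q = 4. min AVC = 7.
For P < £7 the firm produces nothing.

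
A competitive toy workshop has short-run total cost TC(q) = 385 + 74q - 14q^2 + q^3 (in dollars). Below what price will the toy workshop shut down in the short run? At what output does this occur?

$25 per unit, at q = 7

Short-run supply begins at min AVC. From VC = 74q - 14q^2 + q^3, AVC = 74 - 14q + q^2.
dAVC/dq = -14 + 2q = 0 gives q = 7. min AVC = 74 - 14·7 + 7^2 = 25.
For P < $25 the firm produces nothing.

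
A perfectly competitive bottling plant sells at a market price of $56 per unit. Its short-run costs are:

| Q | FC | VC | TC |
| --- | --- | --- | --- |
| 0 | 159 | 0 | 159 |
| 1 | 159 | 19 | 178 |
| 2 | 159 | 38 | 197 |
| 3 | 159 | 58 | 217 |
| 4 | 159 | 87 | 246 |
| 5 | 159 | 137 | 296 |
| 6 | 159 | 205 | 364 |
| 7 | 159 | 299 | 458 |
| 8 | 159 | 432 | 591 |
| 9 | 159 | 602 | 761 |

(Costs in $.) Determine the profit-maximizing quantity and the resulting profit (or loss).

Compute π = P·Q − TC at each output: Q=0: -159; Q=1: -122; Q=2: -85; Q=3: -49; Q=4: -22; Q=5: -16; Q=6: -28; Q=7: -66; Q=8: -143; Q=9: -257.
Profit is maximized at Q = 5. AVC there is 137/5 = $27.40 ≤ P, so producing beats shutting down (which would give -$159).

Q = 5; profit = -$16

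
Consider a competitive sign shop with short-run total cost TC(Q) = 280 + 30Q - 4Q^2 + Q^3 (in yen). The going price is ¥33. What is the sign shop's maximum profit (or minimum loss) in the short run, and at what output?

Profit = -¥262 at Q = 3

AVC = 30 - 4Q + Q^2 has its minimum ¥26 at Q = 2; price ¥33 clears that bar, so the firm operates.
MC = 30 - 8Q + 3Q^2. Setting P = MC and taking the root on the rising branch gives Q* = 3.
TR = 33·3 = 99. TC = 280 + 81 = 361. Profit = 99 − 361 = -¥262.
That loss of ¥262 beats the ¥280 the firm would lose by shutting down; producing recovers ¥18 of fixed cost.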